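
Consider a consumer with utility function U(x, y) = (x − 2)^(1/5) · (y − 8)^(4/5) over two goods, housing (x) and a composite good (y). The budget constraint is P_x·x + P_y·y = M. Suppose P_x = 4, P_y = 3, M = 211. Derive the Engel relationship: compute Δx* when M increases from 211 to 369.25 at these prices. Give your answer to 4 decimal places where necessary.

Δx* = 7.9125

Let x' = x−2, y' = y−8. MRS = (1/4)·y'/x' = P_x/P_y.
After buying the subsistence bundle (2, 8), a share 0.2 of the remaining income goes to x: x* = 2 + 0.2·(M − 2P_x − 8P_y)/P_x.
Discretionary income = 211 − 2·4 − 8·3 = 179; x* = 2 + 0.2·179/4 = 10.95.
At M' = 369.25: x* = 18.8625. Change: 18.8625 − 10.95 = 7.9125.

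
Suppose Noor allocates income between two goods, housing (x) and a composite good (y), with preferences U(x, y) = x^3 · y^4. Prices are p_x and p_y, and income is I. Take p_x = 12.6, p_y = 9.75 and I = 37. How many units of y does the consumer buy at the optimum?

The MRS is (3/4)·y/x. Set MRS = p_x/p_y.
Rearranging, p_y·y = (4/3)·p_x·x. Substituting into the budget gives p_x·x·(1 + (4/3)) = I.
Demand: x*(p_x,p_y,I) = 3/7·I/p_x and y* = 4/7·I/p_y.
At p_x=12.6, p_y=9.75, I=37: y* = 4/7·37/9.75 = 2.1685.

y* = 2.1685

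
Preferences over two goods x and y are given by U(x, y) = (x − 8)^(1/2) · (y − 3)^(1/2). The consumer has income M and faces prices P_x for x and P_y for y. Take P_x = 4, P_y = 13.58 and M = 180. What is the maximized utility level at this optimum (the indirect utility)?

V = 7.2766

This is Cobb-Douglas in (x−8, y−3): tangency gives 0.5·P_y·(y−3) = 0.5·P_x·(x−8).
After buying the subsistence bundle (8, 3), a share 0.5 of the remaining income goes to x: x* = 8 + 0.5·(M − 8P_x − 3P_y)/P_x.
Discretionary income = 180 − 8·4 − 3·13.58 = 107.26; x* = 8 + 0.5·107.26/4 = 21.4075; y* = 3 + 0.5·107.26/13.58 = 6.9492.
Utility at the optimum: U(21.4075, 6.9492) = 7.2766.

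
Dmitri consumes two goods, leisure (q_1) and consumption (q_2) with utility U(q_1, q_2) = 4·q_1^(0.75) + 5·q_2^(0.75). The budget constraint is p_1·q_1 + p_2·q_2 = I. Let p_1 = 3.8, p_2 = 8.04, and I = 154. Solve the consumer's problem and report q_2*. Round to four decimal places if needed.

From the CES first-order condition, (4/5)·(q_2/q_1)^(0.25) = p_1/p_2.
Hence q_2/q_1 = ((5/4)·p_1/p_2)^(1/(0.25)), i.e. raised to the 4 power.
Substitute q_2 = (q_2/q_1)·q_1 into the budget: q_1* = I/(p_1 + p_2·(q_2/q_1)).
Numerically q_2/q_1 = 0.121829, so q_1* = 154/(3.8 + 8.04·0.121829) = 32.2209 and q_2* = 0.121829·32.2209 = 3.9254.

q_2* = 3.9254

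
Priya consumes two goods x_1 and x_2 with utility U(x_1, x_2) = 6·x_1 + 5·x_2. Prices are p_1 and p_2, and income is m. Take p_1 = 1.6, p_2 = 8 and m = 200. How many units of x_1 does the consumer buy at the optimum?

Perfect substitutes: compare marginal utility per dollar. 6/p_1 vs 5/p_2 → 3.75 vs 0.625.
x_1 gives more utility per dollar, so spend all income on x_1: x_1* = m/p_1, x_2* = 0.
Numerically: x_1* = 125, x_2* = 0.

x_1* = 125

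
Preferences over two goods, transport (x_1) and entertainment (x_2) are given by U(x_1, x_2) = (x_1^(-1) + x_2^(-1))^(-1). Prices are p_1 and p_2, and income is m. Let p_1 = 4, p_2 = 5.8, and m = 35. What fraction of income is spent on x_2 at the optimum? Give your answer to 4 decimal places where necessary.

share on x_2 = 0.5463

From the CES first-order condition, (x_2/x_1)^(2) = p_1/p_2.
Hence x_2/x_1 = (p_1/p_2)^(1/(2)), i.e. raised to the 0.5 power.
With the ratio pinned down, the budget gives x_1* = m/(p_1 + p_2·(x_2/x_1)) and x_2* = (x_2/x_1)·x_1*.
Numerically x_2/x_1 = 0.830455, so x_1* = 35/(4 + 5.8·0.830455) = 3.9698 and x_2* = 0.830455·3.9698 = 3.2967.
Expenditure on x_2: 5.8·3.2967 = 19.1209; share = 0.5463.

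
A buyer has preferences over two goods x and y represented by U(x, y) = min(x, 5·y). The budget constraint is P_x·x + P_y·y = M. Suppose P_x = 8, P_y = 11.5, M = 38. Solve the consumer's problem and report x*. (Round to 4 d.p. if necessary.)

x* = 3.6893

Demand: x*(P_x,P_y,M) = 5·M/(5·P_x + P_y), y* = M/(5·P_x + P_y).
Here 5·8 + 11.5 = 51.5, giving x* = 3.6893.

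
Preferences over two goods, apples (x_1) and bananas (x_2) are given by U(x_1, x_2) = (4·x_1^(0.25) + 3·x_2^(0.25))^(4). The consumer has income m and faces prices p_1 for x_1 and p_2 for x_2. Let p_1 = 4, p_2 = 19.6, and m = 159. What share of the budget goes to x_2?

MU_x_1 ∝ 4·x_1^(-0.75), MU_x_2 ∝ 3·x_2^(-0.75), so MRS = (4/3)·(x_2/x_1)^(0.75) = p_1/p_2.
Solve for the ratio: x_2/x_1 = [(3/4)·p_1/p_2]^(4/3).
Substitute x_2 = (x_2/x_1)·x_1 into the budget: x_1* = m/(p_1 + p_2·(x_2/x_1)).
Numerically x_2/x_1 = 0.081875, so x_1* = 159/(4 + 19.6·0.081875) = 28.3688 and x_2* = 0.081875·28.3688 = 2.3227.
Expenditure on x_2: 19.6·2.3227 = 45.525; share = 0.2863.

share on x_2 = 0.2863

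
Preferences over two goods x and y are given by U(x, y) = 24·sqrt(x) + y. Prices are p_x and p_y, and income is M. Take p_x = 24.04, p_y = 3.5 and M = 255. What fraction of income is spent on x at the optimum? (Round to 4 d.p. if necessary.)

share on x = 0.2878

MU_x = 12/√x, MU_y = 1. Tangency: 12/√x = p_x/p_y.
Solve: √x = 12·p_y/p_x, so x*(p_x,p_y) = (12·p_y/p_x)², and y* = (M − p_x·x*)/p_y.
Plugging in: x* = (12·3.5/24.04)² = 3.0523, y* = 51.8921.
Expenditure on x: 24.04·3.0523 = 73.3777; share = 0.2878.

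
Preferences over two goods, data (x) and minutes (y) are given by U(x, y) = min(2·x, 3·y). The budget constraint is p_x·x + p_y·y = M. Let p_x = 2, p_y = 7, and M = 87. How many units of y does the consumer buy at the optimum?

y* = 8.7

Leontief preferences: the optimum is at the kink where x/3 = y/2, i.e. y = (2/3)·x.
Budget: p_x·x + p_y·(2/3)·x = M, so (3·p_x + 2·p_y)·x = 3·M.
Demand: x*(p_x,p_y,M) = 3·M/(3·p_x + 2·p_y), y* = 2·M/(3·p_x + 2·p_y).
Here 3·2 + 2·7 = 20, giving y* = 8.7.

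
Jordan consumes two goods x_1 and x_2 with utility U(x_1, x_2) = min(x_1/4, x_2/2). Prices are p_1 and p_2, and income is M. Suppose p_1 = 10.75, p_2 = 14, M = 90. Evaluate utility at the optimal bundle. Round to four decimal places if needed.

With perfect complements, no substitution: consume in ratio x_1:x_2 = 4:2.
Budget: p_1·x_1 + p_2·(1/2)·x_1 = M, so (4·p_1 + 2·p_2)·x_1 = 4·M.
Demand: x_1*(p_1,p_2,M) = 4·M/(4·p_1 + 2·p_2), x_2* = 2·M/(4·p_1 + 2·p_2).
Here 4·10.75 + 2·14 = 71, giving x_1* = 5.0704 and x_2* = 2.5352.
Utility at the optimum: U(5.0704, 2.5352) = 1.2676.

V = 1.2676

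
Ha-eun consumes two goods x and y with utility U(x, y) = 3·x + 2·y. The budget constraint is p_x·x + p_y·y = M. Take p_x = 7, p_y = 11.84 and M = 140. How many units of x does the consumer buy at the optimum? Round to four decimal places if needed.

x* = 20

Perfect substitutes: compare marginal utility per dollar. 3/p_x vs 2/p_y → 0.4286 vs 0.1689.
x gives more utility per dollar, so spend all income on x: x* = M/p_x, y* = 0.
Numerically: x* = 20, y* = 0.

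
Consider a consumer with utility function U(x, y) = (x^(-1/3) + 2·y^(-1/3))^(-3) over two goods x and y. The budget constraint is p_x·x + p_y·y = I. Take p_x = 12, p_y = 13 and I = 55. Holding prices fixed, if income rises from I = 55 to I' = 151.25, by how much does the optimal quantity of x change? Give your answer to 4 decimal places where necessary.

Δx* = 2.9534

From the CES first-order condition, (1/2)·(y/x)^(4/3) = p_x/p_y.
Solve for the ratio: y/x = [2·p_x/p_y]^(0.75).
With the ratio pinned down, the budget gives x* = I/(p_x + p_y·(y/x)) and y* = (y/x)·x*.
Numerically y/x = 1.583802, so x* = 55/(12 + 13·1.583802) = 1.6877.
At I' = 151.25: x* = 4.6411. Change: 4.6411 − 1.6877 = 2.9534.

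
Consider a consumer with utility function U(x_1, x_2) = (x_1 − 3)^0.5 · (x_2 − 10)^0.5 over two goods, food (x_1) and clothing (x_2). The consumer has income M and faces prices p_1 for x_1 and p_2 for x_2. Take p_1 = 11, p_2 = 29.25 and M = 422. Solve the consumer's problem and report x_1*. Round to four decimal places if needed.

This is Cobb-Douglas in (x_1−3, x_2−10): tangency gives 0.5·p_2·(x_2−10) = 0.5·p_1·(x_1−3).
After buying the subsistence bundle (3, 10), a share 0.5 of the remaining income goes to x_1: x_1* = 3 + 0.5·(M − 3p_1 − 10p_2)/p_1.
Discretionary income = 422 − 3·11 − 10·29.25 = 96.5; x_1* = 3 + 0.5·96.5/11 = 7.3864.

x_1* = 7.3864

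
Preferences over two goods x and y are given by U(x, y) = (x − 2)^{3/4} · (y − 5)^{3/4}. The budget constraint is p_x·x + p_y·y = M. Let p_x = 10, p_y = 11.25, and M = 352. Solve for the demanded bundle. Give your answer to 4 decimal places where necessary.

x* = 15.7875, y* = 17.2556

MRS = (y−5)/(x−2). Tangency with p_x/p_y gives y−5 = (p_x/p_y)·(x−2).
Substituting into the budget: x* = 2 + 0.5·(M − 2·p_x − 5·p_y)/p_x, and y* = 5 + 0.5·(…)/p_y.
Discretionary income = 352 − 2·10 − 5·11.25 = 275.75; x* = 2 + 0.5·275.75/10 = 15.7875; y* = 5 + 0.5·275.75/11.25 = 17.2556.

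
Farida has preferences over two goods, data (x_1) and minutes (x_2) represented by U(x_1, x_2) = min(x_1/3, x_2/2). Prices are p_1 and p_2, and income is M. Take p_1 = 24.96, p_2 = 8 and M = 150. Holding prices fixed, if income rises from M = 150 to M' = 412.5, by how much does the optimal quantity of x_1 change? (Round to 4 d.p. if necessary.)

With perfect complements, no substitution: consume in ratio x_1:x_2 = 3:2.
Budget: p_1·x_1 + p_2·(2/3)·x_1 = M, so (3·p_1 + 2·p_2)·x_1 = 3·M.
Demand: x_1*(p_1,p_2,M) = 3·M/(3·p_1 + 2·p_2), x_2* = 2·M/(3·p_1 + 2·p_2).
Here 3·24.96 + 2·8 = 90.88, giving x_1* = 4.9516.
At M' = 412.5: x_1* = 13.6169. Change: 13.6169 − 4.9516 = 8.6653.

Δx_1* = 8.6653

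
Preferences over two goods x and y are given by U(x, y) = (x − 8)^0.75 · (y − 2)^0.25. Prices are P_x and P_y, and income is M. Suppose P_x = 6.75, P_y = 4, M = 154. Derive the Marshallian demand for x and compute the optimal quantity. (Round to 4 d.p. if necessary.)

Discretionary income = 154 − 8·6.75 − 2·4 = 92; x* = 8 + 0.75·92/6.75 = 18.2222.

x* = 18.2222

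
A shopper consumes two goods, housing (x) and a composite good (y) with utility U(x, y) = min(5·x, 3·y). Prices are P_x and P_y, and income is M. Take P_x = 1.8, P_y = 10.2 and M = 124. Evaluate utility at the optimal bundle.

With perfect complements, no substitution: consume in ratio x:y = 3:5.
Budget: P_x·x + P_y·(5/3)·x = M, so (3·P_x + 5·P_y)·x = 3·M.
Demand: x*(P_x,P_y,M) = 3·M/(3·P_x + 5·P_y), y* = 5·M/(3·P_x + 5·P_y).
Here 3·1.8 + 5·10.2 = 56.4, giving x* = 6.5957 and y* = 10.9929.
Utility at the optimum: U(6.5957, 10.9929) = 32.9787.

V = 32.9787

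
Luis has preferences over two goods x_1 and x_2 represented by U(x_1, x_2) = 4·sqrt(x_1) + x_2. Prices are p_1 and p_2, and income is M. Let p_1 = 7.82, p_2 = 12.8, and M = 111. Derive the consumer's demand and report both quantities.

x_1* = 10.7168, x_2* = 2.1246

Set MRS = p_1/p_2: 2·x_1^(−1/2) = p_1/p_2.
Solve: √x_1 = 2·p_2/p_1, so x_1*(p_1,p_2) = (2·p_2/p_1)², and x_2* = (M − p_1·x_1*)/p_2.
Plugging in: x_1* = (2·12.8/7.82)² = 10.7168, x_2* = 2.1246.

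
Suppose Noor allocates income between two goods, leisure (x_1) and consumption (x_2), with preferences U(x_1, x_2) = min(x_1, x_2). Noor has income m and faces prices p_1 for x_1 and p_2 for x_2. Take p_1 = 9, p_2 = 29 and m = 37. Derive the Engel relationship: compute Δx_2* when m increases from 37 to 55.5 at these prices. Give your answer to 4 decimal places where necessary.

Δx_2* = 0.4868

Leontief preferences: the optimum is at the kink where x_1/1 = x_2/1, i.e. x_2 = x_1.
Budget: p_1·x_1 + p_2·x_1 = m, so (p_1 + p_2)·x_1 = m.
Demand: x_1*(p_1,p_2,m) = m/(p_1 + p_2), x_2* = m/(p_1 + p_2).
Here 9 + 29 = 38, giving x_2* = 0.9737.
At m' = 55.5: x_2* = 1.4605. Change: 1.4605 − 0.9737 = 0.4868.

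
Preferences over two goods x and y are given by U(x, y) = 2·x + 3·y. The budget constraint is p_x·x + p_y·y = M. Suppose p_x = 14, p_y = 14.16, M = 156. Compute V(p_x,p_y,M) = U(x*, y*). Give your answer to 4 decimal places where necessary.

Perfect substitutes: compare marginal utility per dollar. 2/p_x vs 3/p_y → 0.1429 vs 0.2119.
y gives more utility per dollar, so spend all income on y: y* = M/p_y, x* = 0.
Numerically: x* = 0, y* = 11.0169.
Utility at the optimum: U(0, 11.0169) = 33.0508.

V = 33.0508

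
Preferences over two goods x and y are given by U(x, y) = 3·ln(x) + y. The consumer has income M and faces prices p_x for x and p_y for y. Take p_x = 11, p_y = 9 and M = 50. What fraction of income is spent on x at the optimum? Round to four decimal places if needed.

Set MRS = p_x/p_y: (3/x)/1 = p_x/p_y.
So x*(p_x,p_y) = 3·p_y/p_x, independent of income; and y* = (M − 3·p_y)/p_y.
At the given prices: x* = 3·9/11 = 2.4545, and y* = 2.5556.
Expenditure on x: 11·2.4545 = 27; share = 0.54.

share on x = 0.54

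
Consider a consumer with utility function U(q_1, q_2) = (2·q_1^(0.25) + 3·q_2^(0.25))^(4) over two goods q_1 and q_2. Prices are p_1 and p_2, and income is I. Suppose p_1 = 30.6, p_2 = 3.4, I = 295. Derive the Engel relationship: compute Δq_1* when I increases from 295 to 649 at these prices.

MRS = MU_q_1/MU_q_2 = (2/3)·(q_2/q_1)^(0.75). Set equal to p_1/p_2.
Solve for the ratio: q_2/q_1 = [(3/2)·p_1/p_2]^(4/3).
Substitute q_2 = (q_2/q_1)·q_1 into the budget: q_1* = I/(p_1 + p_2·(q_2/q_1)).
Numerically q_2/q_1 = 32.144871, so q_1* = 295/(30.6 + 3.4·32.144871) = 2.1088.
At I' = 649: q_1* = 4.6393. Change: 4.6393 − 2.1088 = 2.5305.

Δq_1* = 2.5305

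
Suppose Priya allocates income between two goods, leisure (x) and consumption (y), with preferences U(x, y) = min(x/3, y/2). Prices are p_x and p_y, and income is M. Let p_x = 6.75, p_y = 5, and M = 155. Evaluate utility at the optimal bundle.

V = 5.124

With perfect complements, no substitution: consume in ratio x:y = 3:2.
Budget: p_x·x + p_y·(2/3)·x = M, so (3·p_x + 2·p_y)·x = 3·M.
Demand: x*(p_x,p_y,M) = 3·M/(3·p_x + 2·p_y), y* = 2·M/(3·p_x + 2·p_y).
Here 3·6.75 + 2·5 = 30.25, giving x* = 15.3719 and y* = 10.2479.
Utility at the optimum: U(15.3719, 10.2479) = 5.124.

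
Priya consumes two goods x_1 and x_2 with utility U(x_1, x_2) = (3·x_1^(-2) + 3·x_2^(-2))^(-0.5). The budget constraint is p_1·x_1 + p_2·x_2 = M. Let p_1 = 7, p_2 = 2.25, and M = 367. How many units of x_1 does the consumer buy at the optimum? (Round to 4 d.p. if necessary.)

x_1* = 35.6843

Numerically x_2/x_1 = 1.45984, so x_1* = 367/(7 + 2.25·1.45984) = 35.6843.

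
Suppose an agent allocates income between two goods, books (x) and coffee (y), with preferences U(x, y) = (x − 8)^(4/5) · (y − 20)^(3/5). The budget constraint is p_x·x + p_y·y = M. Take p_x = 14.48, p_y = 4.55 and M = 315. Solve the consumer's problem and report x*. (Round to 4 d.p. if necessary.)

MRS = (4/3)·(y−20)/(x−8). Tangency with p_x/p_y gives y−20 = (3/4)·(p_x/p_y)·(x−8).
After buying the subsistence bundle (8, 20), a share 4/7 of the remaining income goes to x: x* = 8 + 4/7·(M − 8p_x − 20p_y)/p_x.
Discretionary income = 315 − 8·14.48 − 20·4.55 = 108.16; x* = 8 + 4/7·108.16/14.48 = 12.2684.

x* = 12.2684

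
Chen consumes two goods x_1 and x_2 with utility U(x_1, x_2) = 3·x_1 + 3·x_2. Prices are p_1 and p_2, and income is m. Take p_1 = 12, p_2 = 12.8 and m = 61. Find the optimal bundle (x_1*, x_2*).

x_1* = 5.0833, x_2* = 0

Perfect substitutes: compare marginal utility per dollar. 3/p_1 vs 3/p_2 → 0.25 vs 0.2344.
x_1 gives more utility per dollar, so spend all income on x_1: x_1* = m/p_1, x_2* = 0.
Numerically: x_1* = 5.0833, x_2* = 0.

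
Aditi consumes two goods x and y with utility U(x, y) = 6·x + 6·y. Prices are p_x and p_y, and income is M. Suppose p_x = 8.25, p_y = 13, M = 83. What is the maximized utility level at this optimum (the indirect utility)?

V = 60.3636

Linear utility — the consumer picks whichever good has higher MU/price: 6/8.25 = 0.7273 vs 6/13 = 0.4615.
x gives more utility per dollar, so spend all income on x: x* = M/p_x, y* = 0.
Numerically: x* = 10.0606, y* = 0.
Utility at the optimum: U(10.0606, 0) = 60.3636.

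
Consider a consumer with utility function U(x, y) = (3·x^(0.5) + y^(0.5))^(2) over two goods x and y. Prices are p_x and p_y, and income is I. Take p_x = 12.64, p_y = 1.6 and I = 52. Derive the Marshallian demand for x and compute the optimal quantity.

With the ratio pinned down, the budget gives x* = I/(p_x + p_y·(y/x)) and y* = (y/x)·x*.
Numerically y/x = 6.934444, so x* = 52/(12.64 + 1.6·6.934444) = 2.1908.

x* = 2.1908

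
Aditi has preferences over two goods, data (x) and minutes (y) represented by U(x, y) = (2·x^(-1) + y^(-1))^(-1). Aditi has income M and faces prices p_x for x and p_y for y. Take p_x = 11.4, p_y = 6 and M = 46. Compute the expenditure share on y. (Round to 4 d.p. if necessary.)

MU_x ∝ 2·x^(-2), MU_y ∝ y^(-2), so MRS = 2·(y/x)^(2) = p_x/p_y.
Solve for the ratio: y/x = [(1/2)·p_x/p_y]^(0.5).
Substitute y = (y/x)·x into the budget: x* = M/(p_x + p_y·(y/x)).
Numerically y/x = 0.974679, so x* = 46/(11.4 + 6·0.974679) = 2.667 and y* = 0.974679·2.667 = 2.5994.
Expenditure on y: 6·2.5994 = 15.5966; share = 0.3391.

share on y = 0.3391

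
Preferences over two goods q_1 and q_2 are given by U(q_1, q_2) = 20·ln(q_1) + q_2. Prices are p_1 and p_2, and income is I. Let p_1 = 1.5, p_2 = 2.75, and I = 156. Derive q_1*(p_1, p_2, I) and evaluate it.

Set MRS = p_1/p_2: (20/q_1)/1 = p_1/p_2.
So q_1*(p_1,p_2) = 20·p_2/p_1, independent of income; and q_2* = (I − 20·p_2)/p_2.
At the given prices: q_1* = 20·2.75/1.5 = 36.6667.

q_1* = 36.6667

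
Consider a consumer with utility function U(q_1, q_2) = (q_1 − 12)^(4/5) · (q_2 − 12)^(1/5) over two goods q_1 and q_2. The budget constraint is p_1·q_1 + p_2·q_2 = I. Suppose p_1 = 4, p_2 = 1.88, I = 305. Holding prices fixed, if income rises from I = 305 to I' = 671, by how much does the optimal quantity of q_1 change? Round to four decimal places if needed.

Δq_1* = 73.2

Let q_1' = q_1−12, q_2' = q_2−12. MRS = 4·q_2'/q_1' = p_1/p_2.
After buying the subsistence bundle (12, 12), a share 0.8 of the remaining income goes to q_1: q_1* = 12 + 0.8·(I − 12p_1 − 12p_2)/p_1.
Discretionary income = 305 − 12·4 − 12·1.88 = 234.44; q_1* = 12 + 0.8·234.44/4 = 58.888.
At I' = 671: q_1* = 132.088. Change: 132.088 − 58.888 = 73.2.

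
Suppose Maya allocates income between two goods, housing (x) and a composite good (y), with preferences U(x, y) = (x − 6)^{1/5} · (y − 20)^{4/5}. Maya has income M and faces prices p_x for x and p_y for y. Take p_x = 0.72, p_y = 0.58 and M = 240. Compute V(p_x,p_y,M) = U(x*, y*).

V = 224.3222

MRS = (1/4)·(y−20)/(x−6). Tangency with p_x/p_y gives y−20 = 4·(p_x/p_y)·(x−6).
After buying the subsistence bundle (6, 20), a share 0.2 of the remaining income goes to x: x* = 6 + 0.2·(M − 6p_x − 20p_y)/p_x.
Discretionary income = 240 − 6·0.72 − 20·0.58 = 224.08; x* = 6 + 0.2·224.08/0.72 = 68.2444; y* = 20 + 0.8·224.08/0.58 = 329.0759.
Utility at the optimum: U(68.2444, 329.0759) = 224.3222.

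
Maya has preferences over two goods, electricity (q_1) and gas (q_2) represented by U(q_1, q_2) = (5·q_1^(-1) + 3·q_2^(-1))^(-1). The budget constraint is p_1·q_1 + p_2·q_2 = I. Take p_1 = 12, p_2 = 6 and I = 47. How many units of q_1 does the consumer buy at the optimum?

Numerically q_2/q_1 = 1.095445, so q_1* = 47/(12 + 6·1.095445) = 2.5306.

q_1* = 2.5306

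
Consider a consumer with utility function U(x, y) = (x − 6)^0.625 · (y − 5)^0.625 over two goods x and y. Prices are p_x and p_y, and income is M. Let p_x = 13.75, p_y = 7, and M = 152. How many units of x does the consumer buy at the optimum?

This is Cobb-Douglas in (x−6, y−5): tangency gives 0.625·p_y·(y−5) = 0.625·p_x·(x−6).
After buying the subsistence bundle (6, 5), a share 0.5 of the remaining income goes to x: x* = 6 + 0.5·(M − 6p_x − 5p_y)/p_x.
Discretionary income = 152 − 6·13.75 − 5·7 = 34.5; x* = 6 + 0.5·34.5/13.75 = 7.2545.

x* = 7.2545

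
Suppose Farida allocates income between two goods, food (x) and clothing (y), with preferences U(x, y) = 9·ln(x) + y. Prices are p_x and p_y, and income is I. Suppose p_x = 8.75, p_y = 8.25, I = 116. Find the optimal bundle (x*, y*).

x* = 8.4857, y* = 5.0606

So x*(p_x,p_y) = 9·p_y/p_x, independent of income; and y* = (I − 9·p_y)/p_y.
At the given prices: x* = 9·8.25/8.75 = 8.4857, and y* = 5.0606.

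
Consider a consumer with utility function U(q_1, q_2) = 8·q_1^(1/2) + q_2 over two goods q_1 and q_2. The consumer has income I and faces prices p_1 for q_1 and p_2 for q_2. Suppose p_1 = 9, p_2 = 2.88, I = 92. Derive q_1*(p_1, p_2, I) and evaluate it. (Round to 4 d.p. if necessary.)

q_1* = 1.6384

Set MRS = p_1/p_2: 4·q_1^(−1/2) = p_1/p_2.
Solve: √q_1 = 4·p_2/p_1, so q_1*(p_1,p_2) = (4·p_2/p_1)², and q_2* = (I − p_1·q_1*)/p_2.
Plugging in: q_1* = (4·2.88/9)² = 1.6384.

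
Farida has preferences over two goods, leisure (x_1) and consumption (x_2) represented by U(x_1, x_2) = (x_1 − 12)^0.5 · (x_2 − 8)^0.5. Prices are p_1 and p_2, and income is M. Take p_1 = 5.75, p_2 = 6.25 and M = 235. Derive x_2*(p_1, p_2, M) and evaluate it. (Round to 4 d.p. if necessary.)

Let x_1' = x_1−12, x_2' = x_2−8. MRS = x_2'/x_1' = p_1/p_2.
After buying the subsistence bundle (12, 8), a share 0.5 of the remaining income goes to x_1: x_1* = 12 + 0.5·(M − 12p_1 − 8p_2)/p_1.
Discretionary income = 235 − 12·5.75 − 8·6.25 = 116; x_2* = 8 + 0.5·116/6.25 = 17.28.

x_2* = 17.28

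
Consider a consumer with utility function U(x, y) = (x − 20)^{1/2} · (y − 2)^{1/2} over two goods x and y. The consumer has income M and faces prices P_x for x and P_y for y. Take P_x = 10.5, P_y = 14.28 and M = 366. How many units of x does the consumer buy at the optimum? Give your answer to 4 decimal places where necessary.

x* = 26.0686

This is Cobb-Douglas in (x−20, y−2): tangency gives 0.5·P_y·(y−2) = 0.5·P_x·(x−20).
Substituting into the budget: x* = 20 + 0.5·(M − 20·P_x − 2·P_y)/P_x, and y* = 2 + 0.5·(…)/P_y.
Discretionary income = 366 − 20·10.5 − 2·14.28 = 127.44; x* = 20 + 0.5·127.44/10.5 = 26.0686.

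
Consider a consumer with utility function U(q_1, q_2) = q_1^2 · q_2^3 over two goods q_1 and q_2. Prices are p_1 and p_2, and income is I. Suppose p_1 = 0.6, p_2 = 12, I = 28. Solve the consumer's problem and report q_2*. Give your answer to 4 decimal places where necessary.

q_2* = 1.4

The MRS is (2/3)·q_2/q_1. Set MRS = p_1/p_2.
So 2·p_2·q_2 = 3·p_1·q_1; combined with the budget, a share 0.4 of income goes to q_1.
Demand: q_1*(p_1,p_2,I) = 0.4·I/p_1 and q_2* = 0.6·I/p_2.
At p_1=0.6, p_2=12, I=28: q_2* = 0.6·28/12 = 1.4.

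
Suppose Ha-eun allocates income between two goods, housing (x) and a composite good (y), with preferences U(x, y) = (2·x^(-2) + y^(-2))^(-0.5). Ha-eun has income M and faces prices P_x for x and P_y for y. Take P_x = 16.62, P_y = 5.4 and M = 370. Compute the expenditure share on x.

share on x = 0.7272

From the CES first-order condition, 2·(y/x)^(3) = P_x/P_y.
Solve for the ratio: y/x = [(1/2)·P_x/P_y]^(1/3).
With the ratio pinned down, the budget gives x* = M/(P_x + P_y·(y/x)) and y* = (y/x)·x*.
Numerically y/x = 1.154523, so x* = 370/(16.62 + 5.4·1.154523) = 16.1894 and y* = 1.154523·16.1894 = 18.6911.
Expenditure on x: 16.62·16.1894 = 269.0683; share = 0.7272.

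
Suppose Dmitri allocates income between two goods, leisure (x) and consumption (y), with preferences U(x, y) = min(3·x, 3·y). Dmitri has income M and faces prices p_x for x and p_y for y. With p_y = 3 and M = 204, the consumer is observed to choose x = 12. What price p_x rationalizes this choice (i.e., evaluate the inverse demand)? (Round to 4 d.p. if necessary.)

p_x = 14

With perfect complements, no substitution: consume in ratio x:y = 3:3.
Budget: p_x·x + p_y·x = M, so (3·p_x + 3·p_y)·x = 3·M.
Demand: x*(p_x,p_y,M) = 3·M/(3·p_x + 3·p_y), y* = 3·M/(3·p_x + 3·p_y).
Set x* = 12 in the demand function and solve for p_x: p_x = 14.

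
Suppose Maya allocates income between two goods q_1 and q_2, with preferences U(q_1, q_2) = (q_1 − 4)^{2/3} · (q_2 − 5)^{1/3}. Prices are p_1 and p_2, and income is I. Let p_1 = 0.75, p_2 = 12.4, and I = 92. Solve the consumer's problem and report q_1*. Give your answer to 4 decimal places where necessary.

q_1* = 28

MRS = 2·(q_2−5)/(q_1−4). Tangency with p_1/p_2 gives q_2−5 = (1/2)·(p_1/p_2)·(q_1−4).
After buying the subsistence bundle (4, 5), a share 2/3 of the remaining income goes to q_1: q_1* = 4 + 2/3·(I − 4p_1 − 5p_2)/p_1.
Discretionary income = 92 − 4·0.75 − 5·12.4 = 27; q_1* = 4 + 2/3·27/0.75 = 28.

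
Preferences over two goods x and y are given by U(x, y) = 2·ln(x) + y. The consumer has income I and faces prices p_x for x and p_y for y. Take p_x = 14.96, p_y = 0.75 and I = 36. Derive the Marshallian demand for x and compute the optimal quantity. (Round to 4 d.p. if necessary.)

MU_x = 2/x, MU_y = 1. Tangency: 2/x = p_x/p_y.
So x*(p_x,p_y) = 2·p_y/p_x, independent of income; and y* = (I − 2·p_y)/p_y.
At the given prices: x* = 2·0.75/14.96 = 0.1003.

x* = 0.1003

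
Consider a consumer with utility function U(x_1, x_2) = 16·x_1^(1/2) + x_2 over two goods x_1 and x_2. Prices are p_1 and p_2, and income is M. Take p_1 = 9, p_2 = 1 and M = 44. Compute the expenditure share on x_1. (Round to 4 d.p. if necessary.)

MU_x_1 = 8/√x_1, MU_x_2 = 1. Tangency: 8/√x_1 = p_1/p_2.
Thus x_1* = (8·p_2/p_1)² — independent of M — with the rest of income spent on x_2.
Plugging in: x_1* = (8·1/9)² = 0.7901, x_2* = 36.8889.
Expenditure on x_1: 9·0.7901 = 7.1111; share = 0.1616.

share on x_1 = 0.1616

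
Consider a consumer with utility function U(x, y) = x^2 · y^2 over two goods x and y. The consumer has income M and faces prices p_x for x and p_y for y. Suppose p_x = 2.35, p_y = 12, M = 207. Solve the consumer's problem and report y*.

The MRS is y/x. Set MRS = p_x/p_y.
Rearranging, p_y·y = p_x·x. Substituting into the budget gives p_x·x·(1 + 1) = M.
Demand: x*(p_x,p_y,M) = 0.5·M/p_x and y* = 0.5·M/p_y.
At p_x=2.35, p_y=12, M=207: y* = 0.5·207/12 = 8.625.

y* = 8.625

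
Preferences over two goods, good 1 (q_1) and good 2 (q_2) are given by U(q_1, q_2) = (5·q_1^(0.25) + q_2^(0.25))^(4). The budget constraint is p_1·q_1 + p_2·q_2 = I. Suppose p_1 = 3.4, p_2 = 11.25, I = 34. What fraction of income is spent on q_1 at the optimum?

share on q_1 = 0.9272

From the CES first-order condition, 5·(q_2/q_1)^(0.75) = p_1/p_2.
Hence q_2/q_1 = ((1/5)·p_1/p_2)^(1/(0.75)), i.e. raised to the 4/3 power.
With the ratio pinned down, the budget gives q_1* = I/(p_1 + p_2·(q_2/q_1)) and q_2* = (q_2/q_1)·q_1*.
Numerically q_2/q_1 = 0.023721, so q_1* = 34/(3.4 + 11.25·0.023721) = 9.2722 and q_2* = 0.023721·9.2722 = 0.22.
Expenditure on q_1: 3.4·9.2722 = 31.5256; share = 0.9272.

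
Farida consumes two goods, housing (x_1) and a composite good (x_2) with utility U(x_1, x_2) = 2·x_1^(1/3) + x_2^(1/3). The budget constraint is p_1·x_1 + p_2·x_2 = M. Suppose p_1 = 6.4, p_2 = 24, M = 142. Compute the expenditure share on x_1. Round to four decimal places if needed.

share on x_1 = 0.8456

From the CES first-order condition, 2·(x_2/x_1)^(2/3) = p_1/p_2.
Hence x_2/x_1 = ((1/2)·p_1/p_2)^(1/(2/3)), i.e. raised to the 1.5 power.
Substitute x_2 = (x_2/x_1)·x_1 into the budget: x_1* = M/(p_1 + p_2·(x_2/x_1)).
Numerically x_2/x_1 = 0.048686, so x_1* = 142/(6.4 + 24·0.048686) = 18.762 and x_2* = 0.048686·18.762 = 0.9135.
Expenditure on x_1: 6.4·18.762 = 120.077; share = 0.8456.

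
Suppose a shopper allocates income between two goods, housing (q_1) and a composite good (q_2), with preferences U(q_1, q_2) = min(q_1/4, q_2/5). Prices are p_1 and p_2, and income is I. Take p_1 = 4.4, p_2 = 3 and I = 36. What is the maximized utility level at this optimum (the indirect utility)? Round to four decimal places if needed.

Demand: q_1*(p_1,p_2,I) = 4·I/(4·p_1 + 5·p_2), q_2* = 5·I/(4·p_1 + 5·p_2).
Here 4·4.4 + 5·3 = 32.6, giving q_1* = 4.4172 and q_2* = 5.5215.
Utility at the optimum: U(4.4172, 5.5215) = 1.1043.

V = 1.1043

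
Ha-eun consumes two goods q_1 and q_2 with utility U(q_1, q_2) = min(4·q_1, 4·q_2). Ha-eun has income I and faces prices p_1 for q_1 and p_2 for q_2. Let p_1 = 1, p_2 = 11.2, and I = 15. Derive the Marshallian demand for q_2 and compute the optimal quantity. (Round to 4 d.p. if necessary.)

q_2* = 1.2295

With perfect complements, no substitution: consume in ratio q_1:q_2 = 4:4.
Budget: p_1·q_1 + p_2·q_1 = I, so (4·p_1 + 4·p_2)·q_1 = 4·I.
Demand: q_1*(p_1,p_2,I) = 4·I/(4·p_1 + 4·p_2), q_2* = 4·I/(4·p_1 + 4·p_2).
Here 4·1 + 4·11.2 = 48.8, giving q_2* = 1.2295.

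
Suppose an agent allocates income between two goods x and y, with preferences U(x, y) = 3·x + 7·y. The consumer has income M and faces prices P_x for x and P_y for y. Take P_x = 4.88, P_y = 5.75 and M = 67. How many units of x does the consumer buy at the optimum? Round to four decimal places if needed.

x* = 0

Perfect substitutes: compare marginal utility per dollar. 3/P_x vs 7/P_y → 0.6148 vs 1.2174.
y gives more utility per dollar, so spend all income on y: y* = M/P_y, x* = 0.
Numerically: x* = 0, y* = 11.6522.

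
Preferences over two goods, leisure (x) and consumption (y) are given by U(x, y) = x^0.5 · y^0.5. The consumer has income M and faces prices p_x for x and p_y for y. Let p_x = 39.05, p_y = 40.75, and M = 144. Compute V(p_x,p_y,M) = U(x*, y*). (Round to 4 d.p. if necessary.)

MU_x/MU_y = (0.5·y)/(0.5·x); tangency sets this equal to p_x/p_y.
So 0.5·p_y·y = 0.5·p_x·x; combined with the budget, a share 0.5 of income goes to x.
Demand: x*(p_x,p_y,M) = 0.5·M/p_x and y* = 0.5·M/p_y.
At p_x=39.05, p_y=40.75, M=144: x* = 0.5·144/39.05 = 1.8438, y* = 1.7669.
Utility at the optimum: U(1.8438, 1.7669) = 1.8049.

V = 1.8049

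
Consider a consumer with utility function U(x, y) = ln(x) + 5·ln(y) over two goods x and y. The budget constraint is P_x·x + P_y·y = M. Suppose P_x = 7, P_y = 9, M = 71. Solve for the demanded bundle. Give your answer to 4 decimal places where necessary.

MU_x/MU_y = (y)/(5·x); tangency sets this equal to P_x/P_y.
Rearranging, P_y·y = 5·P_x·x. Substituting into the budget gives P_x·x·(1 + 5) = M.
Demand: x*(P_x,P_y,M) = 1/6·M/P_x and y* = 5/6·M/P_y.
At P_x=7, P_y=9, M=71: x* = 1/6·71/7 = 1.6905, y* = 6.5741.

x* = 1.6905, y* = 6.5741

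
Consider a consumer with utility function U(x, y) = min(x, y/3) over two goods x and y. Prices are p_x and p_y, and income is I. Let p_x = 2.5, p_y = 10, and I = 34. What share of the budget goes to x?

Leontief preferences: the optimum is at the kink where x/1 = y/3, i.e. y = 3·x.
Budget: p_x·x + p_y·3·x = I, so (p_x + 3·p_y)·x = I.
Demand: x*(p_x,p_y,I) = I/(p_x + 3·p_y), y* = 3·I/(p_x + 3·p_y).
Here 2.5 + 3·10 = 32.5, giving x* = 1.0462 and y* = 3.1385.
Expenditure on x: 2.5·1.0462 = 2.6154; share = 0.0769.

share on x = 0.0769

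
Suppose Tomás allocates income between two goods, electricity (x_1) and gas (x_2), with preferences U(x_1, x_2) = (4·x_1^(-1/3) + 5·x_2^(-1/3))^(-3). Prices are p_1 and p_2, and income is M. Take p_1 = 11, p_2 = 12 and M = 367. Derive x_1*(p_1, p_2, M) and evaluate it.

x_1* = 15.1091

MU_x_1 ∝ 4·x_1^(-4/3), MU_x_2 ∝ 5·x_2^(-4/3), so MRS = (4/5)·(x_2/x_1)^(4/3) = p_1/p_2.
Hence x_2/x_1 = ((5/4)·p_1/p_2)^(1/(4/3)), i.e. raised to the 0.75 power.
With the ratio pinned down, the budget gives x_1* = M/(p_1 + p_2·(x_2/x_1)) and x_2* = (x_2/x_1)·x_1*.
Numerically x_2/x_1 = 1.107493, so x_1* = 367/(11 + 12·1.107493) = 15.1091.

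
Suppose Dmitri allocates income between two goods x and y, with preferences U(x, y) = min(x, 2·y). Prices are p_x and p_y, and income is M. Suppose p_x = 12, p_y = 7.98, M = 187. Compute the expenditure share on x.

share on x = 0.7505

Demand: x*(p_x,p_y,M) = 2·M/(2·p_x + p_y), y* = M/(2·p_x + p_y).
Here 2·12 + 7.98 = 31.98, giving x* = 11.6948 and y* = 5.8474.
Expenditure on x: 12·11.6948 = 140.3377; share = 0.7505.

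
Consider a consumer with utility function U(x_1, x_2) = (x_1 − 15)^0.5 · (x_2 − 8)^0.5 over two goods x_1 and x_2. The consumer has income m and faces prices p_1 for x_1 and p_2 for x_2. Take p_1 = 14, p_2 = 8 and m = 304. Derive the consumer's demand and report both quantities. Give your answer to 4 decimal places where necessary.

x_1* = 16.0714, x_2* = 9.875

MRS = (x_2−8)/(x_1−15). Tangency with p_1/p_2 gives x_2−8 = (p_1/p_2)·(x_1−15).
Substituting into the budget: x_1* = 15 + 0.5·(m − 15·p_1 − 8·p_2)/p_1, and x_2* = 8 + 0.5·(…)/p_2.
Discretionary income = 304 − 15·14 − 8·8 = 30; x_1* = 15 + 0.5·30/14 = 16.0714; x_2* = 8 + 0.5·30/8 = 9.875.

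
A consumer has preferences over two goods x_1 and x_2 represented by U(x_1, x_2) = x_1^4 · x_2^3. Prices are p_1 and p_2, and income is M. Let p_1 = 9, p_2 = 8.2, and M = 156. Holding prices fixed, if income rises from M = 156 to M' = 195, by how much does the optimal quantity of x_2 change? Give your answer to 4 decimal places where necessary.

The MRS is (4/3)·x_2/x_1. Set MRS = p_1/p_2.
Rearranging, p_2·x_2 = (3/4)·p_1·x_1. Substituting into the budget gives p_1·x_1·(1 + (3/4)) = M.
Demand: x_1*(p_1,p_2,M) = 4/7·M/p_1 and x_2* = 3/7·M/p_2.
At p_1=9, p_2=8.2, M=156: x_2* = 3/7·156/8.2 = 8.1533.
At M' = 195: x_2* = 10.1916. Change: 10.1916 − 8.1533 = 2.0383.

Δx_2* = 2.0383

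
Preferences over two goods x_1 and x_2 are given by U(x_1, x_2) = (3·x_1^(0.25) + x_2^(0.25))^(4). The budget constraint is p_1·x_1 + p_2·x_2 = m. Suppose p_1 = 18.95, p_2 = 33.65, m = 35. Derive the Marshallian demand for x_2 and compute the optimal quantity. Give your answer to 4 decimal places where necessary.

From the CES first-order condition, 3·(x_2/x_1)^(0.75) = p_1/p_2.
Hence x_2/x_1 = ((1/3)·p_1/p_2)^(1/(0.75)), i.e. raised to the 4/3 power.
Substitute x_2 = (x_2/x_1)·x_1 into the budget: x_1* = m/(p_1 + p_2·(x_2/x_1)).
Numerically x_2/x_1 = 0.107482, so x_1* = 35/(18.95 + 33.65·0.107482) = 1.551 and x_2* = 0.107482·1.551 = 0.1667.

x_2* = 0.1667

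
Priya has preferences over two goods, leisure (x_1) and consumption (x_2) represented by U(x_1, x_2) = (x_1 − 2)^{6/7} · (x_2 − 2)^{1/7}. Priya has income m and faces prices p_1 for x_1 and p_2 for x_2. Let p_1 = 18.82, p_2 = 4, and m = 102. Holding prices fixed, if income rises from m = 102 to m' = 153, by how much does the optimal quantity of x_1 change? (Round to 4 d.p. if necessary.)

Δx_1* = 2.3228

This is Cobb-Douglas in (x_1−2, x_2−2): tangency gives 6/7·p_2·(x_2−2) = 1/7·p_1·(x_1−2).
After buying the subsistence bundle (2, 2), a share 6/7 of the remaining income goes to x_1: x_1* = 2 + 6/7·(m − 2p_1 − 2p_2)/p_1.
Discretionary income = 102 − 2·18.82 − 2·4 = 56.36; x_1* = 2 + 6/7·56.36/18.82 = 4.5669.
At m' = 153: x_1* = 6.8896. Change: 6.8896 − 4.5669 = 2.3228.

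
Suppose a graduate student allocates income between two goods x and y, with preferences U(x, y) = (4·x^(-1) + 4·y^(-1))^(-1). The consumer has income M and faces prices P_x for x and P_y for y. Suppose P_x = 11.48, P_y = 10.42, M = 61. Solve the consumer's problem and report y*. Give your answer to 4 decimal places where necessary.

Substitute y = (y/x)·x into the budget: x* = M/(P_x + P_y·(y/x)).
Numerically y/x = 1.049632, so x* = 61/(11.48 + 10.42·1.049632) = 2.7211 and y* = 1.049632·2.7211 = 2.8562.

y* = 2.8562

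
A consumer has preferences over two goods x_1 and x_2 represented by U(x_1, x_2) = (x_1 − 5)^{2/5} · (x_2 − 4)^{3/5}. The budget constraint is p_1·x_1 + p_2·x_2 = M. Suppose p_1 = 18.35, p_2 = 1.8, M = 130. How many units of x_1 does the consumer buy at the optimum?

x_1* = 5.6768

Let x_1' = x_1−5, x_2' = x_2−4. MRS = (2/3)·x_2'/x_1' = p_1/p_2.
After buying the subsistence bundle (5, 4), a share 0.4 of the remaining income goes to x_1: x_1* = 5 + 0.4·(M − 5p_1 − 4p_2)/p_1.
Discretionary income = 130 − 5·18.35 − 4·1.8 = 31.05; x_1* = 5 + 0.4·31.05/18.35 = 5.6768.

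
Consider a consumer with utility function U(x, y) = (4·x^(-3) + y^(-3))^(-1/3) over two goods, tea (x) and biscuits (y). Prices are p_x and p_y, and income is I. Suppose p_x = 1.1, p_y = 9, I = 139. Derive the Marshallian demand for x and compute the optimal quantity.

x* = 28.5842

MU_x ∝ 4·x^(-4), MU_y ∝ y^(-4), so MRS = 4·(y/x)^(4) = p_x/p_y.
Solve for the ratio: y/x = [(1/4)·p_x/p_y]^(0.25).
Substitute y = (y/x)·x into the budget: x* = I/(p_x + p_y·(y/x)).
Numerically y/x = 0.418093, so x* = 139/(1.1 + 9·0.418093) = 28.5842.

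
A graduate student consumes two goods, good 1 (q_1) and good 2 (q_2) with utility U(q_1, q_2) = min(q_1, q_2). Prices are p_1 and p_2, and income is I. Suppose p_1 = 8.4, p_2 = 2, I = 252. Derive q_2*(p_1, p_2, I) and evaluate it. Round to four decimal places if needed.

q_2* = 24.2308

Demand: q_1*(p_1,p_2,I) = I/(p_1 + p_2), q_2* = I/(p_1 + p_2).
Here 8.4 + 2 = 10.4, giving q_2* = 24.2308.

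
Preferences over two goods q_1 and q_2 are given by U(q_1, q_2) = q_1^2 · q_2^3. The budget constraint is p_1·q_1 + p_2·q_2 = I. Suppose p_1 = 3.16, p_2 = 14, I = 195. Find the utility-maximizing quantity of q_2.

q_2* = 8.3571

Tangency: MRS = (2/3)·q_2/q_1 = p_1/p_2.
So 2·p_2·q_2 = 3·p_1·q_1; combined with the budget, a share 0.4 of income goes to q_1.
Demand: q_1*(p_1,p_2,I) = 0.4·I/p_1 and q_2* = 0.6·I/p_2.
At p_1=3.16, p_2=14, I=195: q_2* = 0.6·195/14 = 8.3571.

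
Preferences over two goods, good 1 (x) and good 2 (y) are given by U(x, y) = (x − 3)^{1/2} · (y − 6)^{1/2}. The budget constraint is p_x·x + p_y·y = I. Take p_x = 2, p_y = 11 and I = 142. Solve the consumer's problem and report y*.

y* = 9.1818

This is Cobb-Douglas in (x−3, y−6): tangency gives 0.5·p_y·(y−6) = 0.5·p_x·(x−3).
After buying the subsistence bundle (3, 6), a share 0.5 of the remaining income goes to x: x* = 3 + 0.5·(I − 3p_x − 6p_y)/p_x.
Discretionary income = 142 − 3·2 − 6·11 = 70; y* = 6 + 0.5·70/11 = 9.1818.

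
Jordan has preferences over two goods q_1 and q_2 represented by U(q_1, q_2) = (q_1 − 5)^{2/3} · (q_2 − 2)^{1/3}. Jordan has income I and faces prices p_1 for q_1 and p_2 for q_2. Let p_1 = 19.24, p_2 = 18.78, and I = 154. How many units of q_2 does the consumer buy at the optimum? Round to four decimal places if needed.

Let q_1' = q_1−5, q_2' = q_2−2. MRS = 2·q_2'/q_1' = p_1/p_2.
After buying the subsistence bundle (5, 2), a share 2/3 of the remaining income goes to q_1: q_1* = 5 + 2/3·(I − 5p_1 − 2p_2)/p_1.
Discretionary income = 154 − 5·19.24 − 2·18.78 = 20.24; q_2* = 2 + 1/3·20.24/18.78 = 2.3592.

q_2* = 2.3592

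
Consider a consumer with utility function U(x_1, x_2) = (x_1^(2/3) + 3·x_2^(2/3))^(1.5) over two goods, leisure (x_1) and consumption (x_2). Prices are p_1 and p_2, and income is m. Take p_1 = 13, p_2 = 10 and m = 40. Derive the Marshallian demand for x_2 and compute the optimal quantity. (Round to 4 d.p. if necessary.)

Substitute x_2 = (x_2/x_1)·x_1 into the budget: x_1* = m/(p_1 + p_2·(x_2/x_1)).
Numerically x_2/x_1 = 59.319, so x_1* = 40/(13 + 10·59.319) = 0.066 and x_2* = 59.319·0.066 = 3.9142.

x_2* = 3.9142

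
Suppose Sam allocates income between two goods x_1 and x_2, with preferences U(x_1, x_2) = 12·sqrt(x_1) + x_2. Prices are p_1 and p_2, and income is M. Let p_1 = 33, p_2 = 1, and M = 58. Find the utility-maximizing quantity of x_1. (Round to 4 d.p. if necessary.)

Set MRS = p_1/p_2: 6·x_1^(−1/2) = p_1/p_2.
Thus x_1* = (6·p_2/p_1)² — independent of M — with the rest of income spent on x_2.
Plugging in: x_1* = (6·1/33)² = 0.0331.

x_1* = 0.0331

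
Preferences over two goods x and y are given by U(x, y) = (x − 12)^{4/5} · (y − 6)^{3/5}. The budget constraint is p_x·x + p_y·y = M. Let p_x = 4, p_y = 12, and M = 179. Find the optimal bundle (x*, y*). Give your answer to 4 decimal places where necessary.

After buying the subsistence bundle (12, 6), a share 4/7 of the remaining income goes to x: x* = 12 + 4/7·(M − 12p_x − 6p_y)/p_x.
Discretionary income = 179 − 12·4 − 6·12 = 59; x* = 12 + 4/7·59/4 = 20.4286; y* = 6 + 3/7·59/12 = 8.1071.

x* = 20.4286, y* = 8.1071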